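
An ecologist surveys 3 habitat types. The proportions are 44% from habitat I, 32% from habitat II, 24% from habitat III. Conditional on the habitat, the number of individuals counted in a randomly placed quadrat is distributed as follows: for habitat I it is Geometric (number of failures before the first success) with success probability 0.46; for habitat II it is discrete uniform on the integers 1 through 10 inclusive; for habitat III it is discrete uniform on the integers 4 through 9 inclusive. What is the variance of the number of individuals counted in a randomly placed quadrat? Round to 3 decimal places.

Per component, I: μ=1.17391, E[X²]=3.93006; II: μ=5.5, E[X²]=38.5; III: μ=6.5, E[X²]=45.1667.
E[X] = 0.44·1.17391 + 0.32·5.5 + 0.24·6.5 = 3.83652.
E[X²] = 0.44·3.93006 + 0.32·38.5 + 0.24·45.1667 = 24.8892.
Var(X) = E[X²] − (E[X])² = 24.8892 − 14.7189 = 10.1703.

10.170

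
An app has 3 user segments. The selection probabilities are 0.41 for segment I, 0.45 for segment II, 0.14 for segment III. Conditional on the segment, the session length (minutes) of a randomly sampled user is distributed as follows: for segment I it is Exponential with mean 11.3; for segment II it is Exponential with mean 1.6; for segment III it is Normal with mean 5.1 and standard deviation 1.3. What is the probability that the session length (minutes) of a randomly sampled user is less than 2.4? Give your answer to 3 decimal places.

Conditional on each segment, P(X < 2.4): I: 0.19135; II: 0.77687; III: 0.0189043.
By total probability, P(X < 2.4) = 0.41·0.19135 + 0.45·0.77687 + 0.14·0.0189043 = 0.430692.

0.431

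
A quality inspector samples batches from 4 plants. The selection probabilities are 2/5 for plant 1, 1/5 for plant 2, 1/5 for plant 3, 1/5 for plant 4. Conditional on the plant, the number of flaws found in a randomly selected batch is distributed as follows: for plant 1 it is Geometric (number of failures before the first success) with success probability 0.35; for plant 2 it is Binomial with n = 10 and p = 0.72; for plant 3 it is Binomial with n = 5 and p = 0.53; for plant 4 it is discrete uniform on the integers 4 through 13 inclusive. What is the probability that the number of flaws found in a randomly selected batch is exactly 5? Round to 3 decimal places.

Conditional on each plant, P(X = 5): 1: 0.0406102; 2: 0.0839176; 3: 0.0418195; 4: 0.1.
By total probability, P(X = 5) = 0.4·0.0406102 + 0.2·0.0839176 + 0.2·0.0418195 + 0.2·0.1 = 0.0613915.

0.061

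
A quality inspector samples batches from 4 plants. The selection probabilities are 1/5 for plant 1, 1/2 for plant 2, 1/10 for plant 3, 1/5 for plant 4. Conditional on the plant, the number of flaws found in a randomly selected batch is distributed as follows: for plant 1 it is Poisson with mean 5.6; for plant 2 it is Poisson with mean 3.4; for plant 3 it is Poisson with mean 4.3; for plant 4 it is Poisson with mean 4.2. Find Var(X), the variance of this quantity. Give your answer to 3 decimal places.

4.791

Per component, 1: μ=5.6, E[X²]=36.96; 2: μ=3.4, E[X²]=14.96; 3: μ=4.3, E[X²]=22.79; 4: μ=4.2, E[X²]=21.84.
E[X] = 0.2·5.6 + 0.5·3.4 + 0.1·4.3 + 0.2·4.2 = 4.09.
E[X²] = 0.2·36.96 + 0.5·14.96 + 0.1·22.79 + 0.2·21.84 = 21.519.
Var(X) = E[X²] − (E[X])² = 21.519 − 16.7281 = 4.7909.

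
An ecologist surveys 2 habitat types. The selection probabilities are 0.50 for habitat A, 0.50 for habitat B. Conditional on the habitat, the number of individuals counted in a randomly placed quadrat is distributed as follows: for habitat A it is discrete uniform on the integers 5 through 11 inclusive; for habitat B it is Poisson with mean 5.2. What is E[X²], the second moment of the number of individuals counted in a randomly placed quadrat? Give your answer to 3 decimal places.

For each component E[X²] = Var + (mean)², giving A: 68; B: 32.24.
Overall E[X²] = 0.5·68 + 0.5·32.24 = 50.12.

50.120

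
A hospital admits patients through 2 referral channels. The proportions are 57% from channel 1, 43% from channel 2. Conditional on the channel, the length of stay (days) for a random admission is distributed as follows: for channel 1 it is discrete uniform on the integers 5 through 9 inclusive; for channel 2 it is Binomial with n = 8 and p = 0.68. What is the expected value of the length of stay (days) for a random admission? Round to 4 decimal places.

6.3292

Component means — 1: 7; 2: 5.44.
E[X] = 0.57·7 + 0.43·5.44 = 6.3292.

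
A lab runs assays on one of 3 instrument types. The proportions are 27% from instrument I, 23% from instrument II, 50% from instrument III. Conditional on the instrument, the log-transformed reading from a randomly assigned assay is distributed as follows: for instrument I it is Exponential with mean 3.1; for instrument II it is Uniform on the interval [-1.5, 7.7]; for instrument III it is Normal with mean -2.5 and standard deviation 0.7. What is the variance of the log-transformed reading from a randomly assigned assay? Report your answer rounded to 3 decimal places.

Per component, I: μ=3.1, E[X²]=19.22; II: μ=3.1, E[X²]=16.6633; III: μ=-2.5, E[X²]=6.74.
E[X] = 0.27·3.1 + 0.23·3.1 + 0.5·-2.5 = 0.3.
E[X²] = 0.27·19.22 + 0.23·16.6633 + 0.5·6.74 = 12.392.
Var(X) = E[X²] − (E[X])² = 12.392 − 0.09 = 12.302.

12.302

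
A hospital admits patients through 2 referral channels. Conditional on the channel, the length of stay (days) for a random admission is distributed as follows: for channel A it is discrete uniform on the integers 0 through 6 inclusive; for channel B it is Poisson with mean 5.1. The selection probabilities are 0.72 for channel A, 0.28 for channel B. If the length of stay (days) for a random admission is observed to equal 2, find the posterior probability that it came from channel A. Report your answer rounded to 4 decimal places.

0.8225

Likelihoods P(X=2 | ·): A: 0.142857; B: 0.0792882.
Posterior ∝ prior × likelihood. Numerator for A: 0.72·0.142857 = 0.102857.
Normalizing constant: 0.72·0.142857 + 0.28·0.0792882 = 0.125058.
P(A | observation) = 0.102857 / 0.125058 = 0.822477.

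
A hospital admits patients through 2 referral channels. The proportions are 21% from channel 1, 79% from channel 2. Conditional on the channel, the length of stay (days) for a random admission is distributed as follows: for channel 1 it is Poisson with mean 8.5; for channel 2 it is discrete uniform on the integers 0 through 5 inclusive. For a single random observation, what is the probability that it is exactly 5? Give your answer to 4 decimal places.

Conditional on each channel, P(X = 5): 1: 0.0752333; 2: 0.166667.
By total probability, P(X = 5) = 0.21·0.0752333 + 0.79·0.166667 = 0.147466.

0.1475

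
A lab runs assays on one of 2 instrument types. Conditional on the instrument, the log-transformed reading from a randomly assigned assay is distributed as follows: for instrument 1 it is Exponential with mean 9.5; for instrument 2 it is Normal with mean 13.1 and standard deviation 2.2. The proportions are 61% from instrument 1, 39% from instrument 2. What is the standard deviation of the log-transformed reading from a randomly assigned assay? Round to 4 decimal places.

7.7475

Per component, 1: μ=9.5, E[X²]=180.5; 2: μ=13.1, E[X²]=176.45.
E[X] = 0.61·9.5 + 0.39·13.1 = 10.904.
E[X²] = 0.61·180.5 + 0.39·176.45 = 178.921.
Var(X) = E[X²] − (E[X])² = 178.921 − 118.897 = 60.0233.
SD(X) = √60.0233 = 7.74747.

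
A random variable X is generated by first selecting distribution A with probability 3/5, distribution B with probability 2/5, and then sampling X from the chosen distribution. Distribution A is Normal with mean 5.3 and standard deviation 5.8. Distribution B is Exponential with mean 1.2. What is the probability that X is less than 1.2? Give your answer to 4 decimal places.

Conditional on each component, P(X < 1.2): A: 0.239815; B: 0.632121.
By total probability, P(X < 1.2) = 0.6·0.239815 + 0.4·0.632121 = 0.396737.

0.3967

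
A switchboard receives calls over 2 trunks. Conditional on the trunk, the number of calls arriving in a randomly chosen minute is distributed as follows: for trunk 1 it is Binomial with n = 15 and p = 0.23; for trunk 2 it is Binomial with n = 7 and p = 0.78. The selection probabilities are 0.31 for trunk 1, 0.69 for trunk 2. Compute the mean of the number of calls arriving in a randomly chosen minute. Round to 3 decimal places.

4.837

Component means — 1: 3.45; 2: 5.46.
E[X] = 0.31·3.45 + 0.69·5.46 = 4.8369.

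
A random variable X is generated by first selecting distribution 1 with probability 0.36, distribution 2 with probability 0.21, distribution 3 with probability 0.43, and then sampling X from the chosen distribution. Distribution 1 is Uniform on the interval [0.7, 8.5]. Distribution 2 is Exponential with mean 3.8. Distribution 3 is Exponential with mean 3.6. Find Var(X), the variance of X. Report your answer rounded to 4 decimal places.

10.6372

Per component, 1: μ=4.6, E[X²]=26.23; 2: μ=3.8, E[X²]=28.88; 3: μ=3.6, E[X²]=25.92.
E[X] = 0.36·4.6 + 0.21·3.8 + 0.43·3.6 = 4.002.
E[X²] = 0.36·26.23 + 0.21·28.88 + 0.43·25.92 = 26.6532.
Var(X) = E[X²] − (E[X])² = 26.6532 − 16.016 = 10.6372.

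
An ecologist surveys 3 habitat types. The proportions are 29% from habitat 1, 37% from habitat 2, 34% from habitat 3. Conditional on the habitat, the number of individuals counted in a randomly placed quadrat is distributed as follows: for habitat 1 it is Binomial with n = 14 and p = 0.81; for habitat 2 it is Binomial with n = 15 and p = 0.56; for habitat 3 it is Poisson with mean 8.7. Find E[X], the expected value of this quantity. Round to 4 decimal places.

Component means — 1: 11.34; 2: 8.4; 3: 8.7.
E[X] = 0.29·11.34 + 0.37·8.4 + 0.34·8.7 = 9.3546.

9.3546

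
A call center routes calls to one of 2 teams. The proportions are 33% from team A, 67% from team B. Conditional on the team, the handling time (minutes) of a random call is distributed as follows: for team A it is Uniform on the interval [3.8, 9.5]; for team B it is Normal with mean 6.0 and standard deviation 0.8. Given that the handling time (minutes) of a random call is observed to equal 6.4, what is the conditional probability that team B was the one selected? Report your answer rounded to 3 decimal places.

Likelihoods f(6.4 | ·): A: 0.175439; B: 0.440082.
Posterior ∝ prior × likelihood. Numerator for B: 0.67·0.440082 = 0.294855.
Normalizing constant: 0.33·0.175439 + 0.67·0.440082 = 0.352749.
P(B | observation) = 0.294855 / 0.352749 = 0.835876.

0.836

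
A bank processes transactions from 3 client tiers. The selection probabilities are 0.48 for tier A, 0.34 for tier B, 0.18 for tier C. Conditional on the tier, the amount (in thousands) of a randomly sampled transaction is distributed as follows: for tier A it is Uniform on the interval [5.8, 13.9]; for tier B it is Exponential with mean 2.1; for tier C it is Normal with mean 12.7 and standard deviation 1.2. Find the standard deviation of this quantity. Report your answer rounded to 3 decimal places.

Per component, A: μ=9.85, E[X²]=102.49; B: μ=2.1, E[X²]=8.82; C: μ=12.7, E[X²]=162.73.
E[X] = 0.48·9.85 + 0.34·2.1 + 0.18·12.7 = 7.728.
E[X²] = 0.48·102.49 + 0.34·8.82 + 0.18·162.73 = 81.4854.
Var(X) = E[X²] − (E[X])² = 81.4854 − 59.722 = 21.7634.
SD(X) = √21.7634 = 4.66513.

4.665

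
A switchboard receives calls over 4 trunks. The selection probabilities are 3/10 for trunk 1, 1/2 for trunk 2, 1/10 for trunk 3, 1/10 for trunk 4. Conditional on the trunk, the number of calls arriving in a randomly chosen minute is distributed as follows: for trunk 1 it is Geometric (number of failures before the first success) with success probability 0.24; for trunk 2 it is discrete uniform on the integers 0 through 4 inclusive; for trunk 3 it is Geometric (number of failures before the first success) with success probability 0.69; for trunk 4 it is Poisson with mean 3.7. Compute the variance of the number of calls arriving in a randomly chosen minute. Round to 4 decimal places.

Per component, 1: μ=3.16667, E[X²]=23.2222; 2: μ=2, E[X²]=6; 3: μ=0.449275, E[X²]=0.852972; 4: μ=3.7, E[X²]=17.39.
E[X] = 0.3·3.16667 + 0.5·2 + 0.1·0.449275 + 0.1·3.7 = 2.36493.
E[X²] = 0.3·23.2222 + 0.5·6 + 0.1·0.852972 + 0.1·17.39 = 11.791.
Var(X) = E[X²] − (E[X])² = 11.791 − 5.59288 = 6.19808.

6.1981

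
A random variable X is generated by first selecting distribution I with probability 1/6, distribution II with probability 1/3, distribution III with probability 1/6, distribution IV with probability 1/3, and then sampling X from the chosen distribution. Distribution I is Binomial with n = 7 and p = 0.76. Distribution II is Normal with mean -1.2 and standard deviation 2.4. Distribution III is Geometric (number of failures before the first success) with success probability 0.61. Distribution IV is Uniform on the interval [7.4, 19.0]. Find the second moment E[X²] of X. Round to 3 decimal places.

69.390

For each component E[X²] = Var + (mean)², giving I: 29.5792; II: 7.2; III: 1.45687; IV: 185.453.
Overall E[X²] = 0.166667·29.5792 + 0.333333·7.2 + 0.166667·1.45687 + 0.333333·185.453 = 69.3905.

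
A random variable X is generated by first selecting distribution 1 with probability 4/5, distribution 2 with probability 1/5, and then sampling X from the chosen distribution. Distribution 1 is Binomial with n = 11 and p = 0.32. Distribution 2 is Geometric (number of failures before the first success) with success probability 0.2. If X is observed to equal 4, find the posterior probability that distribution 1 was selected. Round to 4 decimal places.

Likelihoods P(X=4 | ·): 1: 0.232636; 2: 0.08192.
Posterior ∝ prior × likelihood. Numerator for 1: 0.8·0.232636 = 0.186109.
Normalizing constant: 0.8·0.232636 + 0.2·0.08192 = 0.202493.
P(1 | observation) = 0.186109 / 0.202493 = 0.919088.

0.9191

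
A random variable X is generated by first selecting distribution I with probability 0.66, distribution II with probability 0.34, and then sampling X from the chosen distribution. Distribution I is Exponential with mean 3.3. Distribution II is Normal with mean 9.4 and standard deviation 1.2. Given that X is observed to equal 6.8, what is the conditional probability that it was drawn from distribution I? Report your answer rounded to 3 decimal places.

Likelihoods f(6.8 | ·): I: 0.038599; II: 0.0317939.
Posterior ∝ prior × likelihood. Numerator for I: 0.66·0.038599 = 0.0254753.
Normalizing constant: 0.66·0.038599 + 0.34·0.0317939 = 0.0362853.
P(I | observation) = 0.0254753 / 0.0362853 = 0.702085.

0.702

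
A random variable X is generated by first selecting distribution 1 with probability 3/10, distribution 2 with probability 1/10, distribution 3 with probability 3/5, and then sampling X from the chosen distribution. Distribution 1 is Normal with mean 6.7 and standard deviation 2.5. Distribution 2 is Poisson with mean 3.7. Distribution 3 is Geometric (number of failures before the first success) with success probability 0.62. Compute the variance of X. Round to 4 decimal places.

10.3494

Per component, 1: μ=6.7, E[X²]=51.14; 2: μ=3.7, E[X²]=17.39; 3: μ=0.612903, E[X²]=1.3642.
E[X] = 0.3·6.7 + 0.1·3.7 + 0.6·0.612903 = 2.74774.
E[X²] = 0.3·51.14 + 0.1·17.39 + 0.6·1.3642 = 17.8995.
Var(X) = E[X²] − (E[X])² = 17.8995 − 7.55009 = 10.3494.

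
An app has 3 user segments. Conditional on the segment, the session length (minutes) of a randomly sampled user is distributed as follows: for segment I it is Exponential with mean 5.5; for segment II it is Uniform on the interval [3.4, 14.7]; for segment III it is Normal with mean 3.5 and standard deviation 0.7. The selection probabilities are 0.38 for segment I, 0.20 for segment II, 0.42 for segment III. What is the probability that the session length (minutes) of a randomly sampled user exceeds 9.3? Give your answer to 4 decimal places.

Conditional on each segment, P(X > 9.3): I: 0.184352; II: 0.477876; III: 0.
By total probability, P(X > 9.3) = 0.38·0.184352 + 0.2·0.477876 + 0.42·0 = 0.165629.

0.1656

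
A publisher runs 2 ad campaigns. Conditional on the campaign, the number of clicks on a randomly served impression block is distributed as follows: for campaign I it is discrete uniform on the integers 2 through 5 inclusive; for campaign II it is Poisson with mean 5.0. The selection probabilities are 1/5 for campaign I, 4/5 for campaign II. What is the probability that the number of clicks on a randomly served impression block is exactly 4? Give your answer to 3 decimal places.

Conditional on each campaign, P(X = 4): I: 0.25; II: 0.175467.
By total probability, P(X = 4) = 0.2·0.25 + 0.8·0.175467 = 0.190374.

0.190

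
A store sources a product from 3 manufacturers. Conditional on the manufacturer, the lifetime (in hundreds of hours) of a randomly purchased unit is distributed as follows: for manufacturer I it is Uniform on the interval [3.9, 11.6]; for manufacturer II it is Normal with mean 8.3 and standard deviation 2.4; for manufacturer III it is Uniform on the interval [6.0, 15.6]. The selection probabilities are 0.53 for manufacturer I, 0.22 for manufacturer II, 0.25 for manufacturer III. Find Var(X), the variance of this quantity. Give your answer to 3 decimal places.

7.417

Per component, I: μ=7.75, E[X²]=65.0033; II: μ=8.3, E[X²]=74.65; III: μ=10.8, E[X²]=124.32.
E[X] = 0.53·7.75 + 0.22·8.3 + 0.25·10.8 = 8.6335.
E[X²] = 0.53·65.0033 + 0.22·74.65 + 0.25·124.32 = 81.9548.
Var(X) = E[X²] − (E[X])² = 81.9548 − 74.5373 = 7.41744.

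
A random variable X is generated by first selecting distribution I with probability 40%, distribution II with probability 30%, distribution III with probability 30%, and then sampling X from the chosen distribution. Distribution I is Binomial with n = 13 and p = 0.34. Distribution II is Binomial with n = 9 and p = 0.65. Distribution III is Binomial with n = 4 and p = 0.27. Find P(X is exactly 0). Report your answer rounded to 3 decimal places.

Conditional on each component, P(X = 0): I: 0.00450891; II: 7.88156e-05; III: 0.283982.
By total probability, P(X = 0) = 0.4·0.00450891 + 0.3·7.88156e-05 + 0.3·0.283982 = 0.0870219.

0.087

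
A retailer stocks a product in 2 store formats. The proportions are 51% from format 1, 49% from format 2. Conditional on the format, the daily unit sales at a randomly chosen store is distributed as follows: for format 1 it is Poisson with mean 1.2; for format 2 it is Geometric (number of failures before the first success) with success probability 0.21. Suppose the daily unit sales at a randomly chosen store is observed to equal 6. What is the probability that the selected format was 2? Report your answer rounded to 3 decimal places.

Likelihoods P(X=6 | ·): 1: 0.00124911; 2: 0.0510484.
Posterior ∝ prior × likelihood. Numerator for 2: 0.49·0.0510484 = 0.0250137.
Normalizing constant: 0.51·0.00124911 + 0.49·0.0510484 = 0.0256507.
P(2 | observation) = 0.0250137 / 0.0256507 = 0.975165.

0.975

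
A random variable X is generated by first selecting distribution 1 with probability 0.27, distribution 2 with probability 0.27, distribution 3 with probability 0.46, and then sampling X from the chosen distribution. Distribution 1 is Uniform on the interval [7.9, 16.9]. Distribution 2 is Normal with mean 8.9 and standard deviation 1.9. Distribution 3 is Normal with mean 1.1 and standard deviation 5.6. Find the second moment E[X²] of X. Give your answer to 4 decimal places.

For each component E[X²] = Var + (mean)², giving 1: 160.51; 2: 82.82; 3: 32.57.
Overall E[X²] = 0.27·160.51 + 0.27·82.82 + 0.46·32.57 = 80.6813.

80.6813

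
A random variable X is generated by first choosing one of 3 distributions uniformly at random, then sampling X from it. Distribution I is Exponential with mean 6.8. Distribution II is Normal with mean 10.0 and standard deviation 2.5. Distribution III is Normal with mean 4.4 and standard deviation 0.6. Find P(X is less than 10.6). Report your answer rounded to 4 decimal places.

0.7948

Conditional on each component, P(X < 10.6): I: 0.789617; II: 0.594835; III: 1.
By total probability, P(X < 10.6) = 0.333333·0.789617 + 0.333333·0.594835 + 0.333333·1 = 0.794817.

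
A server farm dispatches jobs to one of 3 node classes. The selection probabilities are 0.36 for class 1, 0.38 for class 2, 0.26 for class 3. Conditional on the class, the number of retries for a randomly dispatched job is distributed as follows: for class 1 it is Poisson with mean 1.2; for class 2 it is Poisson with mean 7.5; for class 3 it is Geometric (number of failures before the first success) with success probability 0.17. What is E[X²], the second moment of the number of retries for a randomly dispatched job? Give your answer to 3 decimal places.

38.840

For each component E[X²] = Var + (mean)², giving 1: 2.64; 2: 63.75; 3: 52.5571.
Overall E[X²] = 0.36·2.64 + 0.38·63.75 + 0.26·52.5571 = 38.8402.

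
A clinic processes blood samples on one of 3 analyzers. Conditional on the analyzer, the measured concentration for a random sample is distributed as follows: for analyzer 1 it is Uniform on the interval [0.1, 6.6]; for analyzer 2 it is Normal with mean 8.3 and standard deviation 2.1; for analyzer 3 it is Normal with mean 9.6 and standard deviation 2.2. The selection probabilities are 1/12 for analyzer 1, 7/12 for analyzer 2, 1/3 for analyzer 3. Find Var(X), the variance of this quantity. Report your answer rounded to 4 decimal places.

7.0840

Per component, 1: μ=3.35, E[X²]=14.7433; 2: μ=8.3, E[X²]=73.3; 3: μ=9.6, E[X²]=97.
E[X] = 0.0833333·3.35 + 0.583333·8.3 + 0.333333·9.6 = 8.32083.
E[X²] = 0.0833333·14.7433 + 0.583333·73.3 + 0.333333·97 = 76.3203.
Var(X) = E[X²] − (E[X])² = 76.3203 − 69.2363 = 7.08401.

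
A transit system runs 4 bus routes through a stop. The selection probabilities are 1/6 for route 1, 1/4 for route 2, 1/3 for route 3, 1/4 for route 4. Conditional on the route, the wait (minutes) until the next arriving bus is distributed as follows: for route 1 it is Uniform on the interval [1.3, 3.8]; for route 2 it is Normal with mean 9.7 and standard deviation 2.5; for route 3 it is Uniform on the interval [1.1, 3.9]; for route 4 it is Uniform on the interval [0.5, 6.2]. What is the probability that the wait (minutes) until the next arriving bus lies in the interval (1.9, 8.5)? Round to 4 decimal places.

0.6320

Conditional on each route, P(1.9 < X < 8.5): 1: 0.76; 2: 0.314709; 3: 0.714286; 4: 0.754386.
By total probability, P(1.9 < X < 8.5) = 0.166667·0.76 + 0.25·0.314709 + 0.333333·0.714286 + 0.25·0.754386 = 0.632036.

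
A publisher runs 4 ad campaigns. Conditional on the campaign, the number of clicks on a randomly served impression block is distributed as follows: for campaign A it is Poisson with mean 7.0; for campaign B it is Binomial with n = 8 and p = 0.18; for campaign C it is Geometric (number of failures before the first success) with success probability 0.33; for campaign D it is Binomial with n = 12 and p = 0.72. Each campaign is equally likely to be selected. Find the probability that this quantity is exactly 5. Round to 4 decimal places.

0.0497

Conditional on each campaign, P(X = 5): A: 0.127717; B: 0.00583435; C: 0.0445541; D: 0.0206773.
By total probability, P(X = 5) = 0.25·0.127717 + 0.25·0.00583435 + 0.25·0.0445541 + 0.25·0.0206773 = 0.0496956.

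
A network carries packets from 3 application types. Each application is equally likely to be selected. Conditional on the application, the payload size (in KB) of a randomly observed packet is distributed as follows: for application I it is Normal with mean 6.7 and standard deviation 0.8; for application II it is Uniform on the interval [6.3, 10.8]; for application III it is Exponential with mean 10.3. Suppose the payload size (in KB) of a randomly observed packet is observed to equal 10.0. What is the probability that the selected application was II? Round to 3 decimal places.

0.858

Likelihoods f(10.0 | ·): I: 0.000100676; II: 0.222222; III: 0.036772.
Posterior ∝ prior × likelihood. Numerator for II: 0.333333·0.222222 = 0.0740741.
Normalizing constant: 0.333333·0.000100676 + 0.333333·0.222222 + 0.333333·0.036772 = 0.086365.
P(II | observation) = 0.0740741 / 0.086365 = 0.857686.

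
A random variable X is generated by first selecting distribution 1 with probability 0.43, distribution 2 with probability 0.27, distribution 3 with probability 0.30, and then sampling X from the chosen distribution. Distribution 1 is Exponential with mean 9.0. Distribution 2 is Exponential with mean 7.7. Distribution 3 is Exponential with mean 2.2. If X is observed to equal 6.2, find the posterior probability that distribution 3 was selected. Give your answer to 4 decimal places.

Likelihoods f(6.2 | ·): 1: 0.0557926; 2: 0.0580521; 3: 0.0271429.
Posterior ∝ prior × likelihood. Numerator for 3: 0.3·0.0271429 = 0.00814287.
Normalizing constant: 0.43·0.0557926 + 0.27·0.0580521 + 0.3·0.0271429 = 0.0478078.
P(3 | observation) = 0.00814287 / 0.0478078 = 0.170325.

0.1703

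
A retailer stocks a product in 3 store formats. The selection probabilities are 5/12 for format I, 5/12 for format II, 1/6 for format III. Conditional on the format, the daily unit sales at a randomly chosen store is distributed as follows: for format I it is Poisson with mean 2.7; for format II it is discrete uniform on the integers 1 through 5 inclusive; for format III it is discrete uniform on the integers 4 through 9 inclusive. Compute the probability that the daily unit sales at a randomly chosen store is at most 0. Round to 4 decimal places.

0.0280

Conditional on each format, P(X ≤ 0): I: 0.0672055; II: 0; III: 0.
By total probability, P(X ≤ 0) = 0.416667·0.0672055 + 0.416667·0 + 0.166667·0 = 0.0280023.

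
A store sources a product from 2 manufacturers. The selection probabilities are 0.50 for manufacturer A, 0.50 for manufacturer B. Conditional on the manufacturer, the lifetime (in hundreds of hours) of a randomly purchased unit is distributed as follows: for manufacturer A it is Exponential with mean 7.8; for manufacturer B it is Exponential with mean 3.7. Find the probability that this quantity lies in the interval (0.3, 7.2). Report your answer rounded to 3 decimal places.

0.672

Conditional on each manufacturer, P(0.3 < X < 7.2): A: 0.564974; B: 0.779267.
By total probability, P(0.3 < X < 7.2) = 0.5·0.564974 + 0.5·0.779267 = 0.67212.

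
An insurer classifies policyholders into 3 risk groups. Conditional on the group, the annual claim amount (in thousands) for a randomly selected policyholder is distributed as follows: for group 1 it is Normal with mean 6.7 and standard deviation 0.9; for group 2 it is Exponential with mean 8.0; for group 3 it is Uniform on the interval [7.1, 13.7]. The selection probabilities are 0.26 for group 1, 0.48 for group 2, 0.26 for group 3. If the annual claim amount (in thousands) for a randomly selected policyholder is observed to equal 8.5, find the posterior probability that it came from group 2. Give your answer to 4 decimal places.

Likelihoods f(8.5 | ·): 1: 0.05999; 2: 0.0431988; 3: 0.151515.
Posterior ∝ prior × likelihood. Numerator for 2: 0.48·0.0431988 = 0.0207354.
Normalizing constant: 0.26·0.05999 + 0.48·0.0431988 + 0.26·0.151515 = 0.0757268.
P(2 | observation) = 0.0207354 / 0.0757268 = 0.273819.

0.2738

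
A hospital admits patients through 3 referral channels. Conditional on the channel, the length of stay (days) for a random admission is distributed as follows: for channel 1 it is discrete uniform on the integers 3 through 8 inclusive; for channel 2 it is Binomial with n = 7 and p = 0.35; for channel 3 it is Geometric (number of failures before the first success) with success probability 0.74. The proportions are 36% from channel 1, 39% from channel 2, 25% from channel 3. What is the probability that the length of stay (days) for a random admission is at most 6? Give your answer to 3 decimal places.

0.880

Conditional on each channel, P(X ≤ 6): 1: 0.666667; 2: 0.999357; 3: 0.99992.
By total probability, P(X ≤ 6) = 0.36·0.666667 + 0.39·0.999357 + 0.25·0.99992 = 0.879729.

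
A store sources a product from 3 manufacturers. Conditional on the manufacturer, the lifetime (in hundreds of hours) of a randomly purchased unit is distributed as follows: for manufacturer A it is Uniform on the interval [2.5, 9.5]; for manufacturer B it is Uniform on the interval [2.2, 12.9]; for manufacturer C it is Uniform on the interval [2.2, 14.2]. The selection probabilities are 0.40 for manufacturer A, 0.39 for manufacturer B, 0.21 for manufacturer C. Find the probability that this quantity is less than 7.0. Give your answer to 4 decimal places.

0.5161

Conditional on each manufacturer, P(X < 7.0): A: 0.642857; B: 0.448598; C: 0.4.
By total probability, P(X < 7.0) = 0.4·0.642857 + 0.39·0.448598 + 0.21·0.4 = 0.516096.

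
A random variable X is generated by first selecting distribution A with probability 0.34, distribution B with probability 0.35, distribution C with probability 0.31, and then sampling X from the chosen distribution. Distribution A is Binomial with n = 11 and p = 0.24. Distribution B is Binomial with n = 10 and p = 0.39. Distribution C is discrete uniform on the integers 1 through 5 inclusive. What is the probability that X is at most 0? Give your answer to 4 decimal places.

Conditional on each component, P(X ≤ 0): A: 0.0488596; B: 0.00713343; C: 0.
By total probability, P(X ≤ 0) = 0.34·0.0488596 + 0.35·0.00713343 + 0.31·0 = 0.0191089.

0.0191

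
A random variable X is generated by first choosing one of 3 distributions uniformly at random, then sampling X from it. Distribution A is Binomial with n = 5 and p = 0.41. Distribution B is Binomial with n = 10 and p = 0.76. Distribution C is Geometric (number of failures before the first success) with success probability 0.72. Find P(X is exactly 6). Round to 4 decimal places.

Conditional on each component, P(X = 6): A: 0; B: 0.13426; C: 0.000346961.
By total probability, P(X = 6) = 0.333333·0 + 0.333333·0.13426 + 0.333333·0.000346961 = 0.0448689.

0.0449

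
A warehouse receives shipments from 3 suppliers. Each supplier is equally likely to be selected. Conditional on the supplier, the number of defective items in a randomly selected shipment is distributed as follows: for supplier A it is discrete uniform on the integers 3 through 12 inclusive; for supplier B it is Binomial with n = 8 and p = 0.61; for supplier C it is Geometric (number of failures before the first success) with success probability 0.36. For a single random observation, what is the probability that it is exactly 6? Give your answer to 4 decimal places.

Conditional on each supplier, P(X = 6): A: 0.1; B: 0.219415; C: 0.024739.
By total probability, P(X = 6) = 0.333333·0.1 + 0.333333·0.219415 + 0.333333·0.024739 = 0.114718.

0.1147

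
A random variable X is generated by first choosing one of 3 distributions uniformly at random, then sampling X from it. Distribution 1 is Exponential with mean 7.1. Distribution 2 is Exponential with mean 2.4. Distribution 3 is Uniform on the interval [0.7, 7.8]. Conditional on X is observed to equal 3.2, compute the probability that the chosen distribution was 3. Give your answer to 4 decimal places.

0.4137

Likelihoods f(3.2 | ·): 1: 0.0897436; 2: 0.109832; 3: 0.140845.
Posterior ∝ prior × likelihood. Numerator for 3: 0.333333·0.140845 = 0.0469484.
Normalizing constant: 0.333333·0.0897436 + 0.333333·0.109832 + 0.333333·0.140845 = 0.113474.
P(3 | observation) = 0.0469484 / 0.113474 = 0.413738.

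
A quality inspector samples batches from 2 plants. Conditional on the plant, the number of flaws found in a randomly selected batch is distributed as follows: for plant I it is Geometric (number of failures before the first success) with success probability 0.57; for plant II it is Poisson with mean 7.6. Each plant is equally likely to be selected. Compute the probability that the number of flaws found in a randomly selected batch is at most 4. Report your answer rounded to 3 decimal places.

Conditional on each plant, P(X ≤ 4): I: 0.985299; II: 0.124939.
By total probability, P(X ≤ 4) = 0.5·0.985299 + 0.5·0.124939 = 0.555119.

0.555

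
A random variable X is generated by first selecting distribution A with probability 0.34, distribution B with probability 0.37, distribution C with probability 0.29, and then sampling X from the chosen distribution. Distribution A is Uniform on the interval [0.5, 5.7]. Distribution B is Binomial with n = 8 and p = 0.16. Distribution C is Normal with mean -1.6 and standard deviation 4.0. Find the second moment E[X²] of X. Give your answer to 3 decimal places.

For each component E[X²] = Var + (mean)², giving A: 11.8633; B: 2.7136; C: 18.56.
Overall E[X²] = 0.34·11.8633 + 0.37·2.7136 + 0.29·18.56 = 10.42.

10.420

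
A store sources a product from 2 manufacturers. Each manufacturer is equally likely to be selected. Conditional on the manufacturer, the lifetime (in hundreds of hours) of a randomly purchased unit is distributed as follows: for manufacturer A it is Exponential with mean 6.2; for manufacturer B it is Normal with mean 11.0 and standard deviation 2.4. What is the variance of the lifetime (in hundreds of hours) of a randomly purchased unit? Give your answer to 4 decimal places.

Per component, A: μ=6.2, E[X²]=76.88; B: μ=11, E[X²]=126.76.
E[X] = 0.5·6.2 + 0.5·11 = 8.6.
E[X²] = 0.5·76.88 + 0.5·126.76 = 101.82.
Var(X) = E[X²] − (E[X])² = 101.82 − 73.96 = 27.86.

27.8600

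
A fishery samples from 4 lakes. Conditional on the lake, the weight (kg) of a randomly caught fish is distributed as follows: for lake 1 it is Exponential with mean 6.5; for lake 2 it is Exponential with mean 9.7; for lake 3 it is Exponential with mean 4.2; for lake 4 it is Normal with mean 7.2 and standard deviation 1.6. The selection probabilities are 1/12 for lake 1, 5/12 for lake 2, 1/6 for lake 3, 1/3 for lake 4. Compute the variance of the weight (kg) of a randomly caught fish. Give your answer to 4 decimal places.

Per component, 1: μ=6.5, E[X²]=84.5; 2: μ=9.7, E[X²]=188.18; 3: μ=4.2, E[X²]=35.28; 4: μ=7.2, E[X²]=54.4.
E[X] = 0.0833333·6.5 + 0.416667·9.7 + 0.166667·4.2 + 0.333333·7.2 = 7.68333.
E[X²] = 0.0833333·84.5 + 0.416667·188.18 + 0.166667·35.28 + 0.333333·54.4 = 109.463.
Var(X) = E[X²] − (E[X])² = 109.463 − 59.0336 = 50.4297.

50.4297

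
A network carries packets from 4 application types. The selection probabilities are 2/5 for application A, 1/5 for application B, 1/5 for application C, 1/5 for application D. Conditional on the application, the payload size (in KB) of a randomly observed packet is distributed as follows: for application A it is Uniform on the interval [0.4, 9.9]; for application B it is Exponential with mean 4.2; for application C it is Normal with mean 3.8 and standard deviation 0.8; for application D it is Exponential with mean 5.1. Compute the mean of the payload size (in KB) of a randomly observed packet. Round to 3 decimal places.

Component means — A: 5.15; B: 4.2; C: 3.8; D: 5.1.
E[X] = 0.4·5.15 + 0.2·4.2 + 0.2·3.8 + 0.2·5.1 = 4.68.

4.680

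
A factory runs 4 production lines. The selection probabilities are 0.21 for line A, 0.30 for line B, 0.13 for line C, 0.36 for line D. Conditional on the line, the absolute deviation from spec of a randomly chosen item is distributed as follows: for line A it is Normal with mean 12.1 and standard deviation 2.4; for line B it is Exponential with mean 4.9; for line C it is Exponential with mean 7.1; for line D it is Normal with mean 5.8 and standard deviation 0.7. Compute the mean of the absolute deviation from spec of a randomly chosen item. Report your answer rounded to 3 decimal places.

7.022

Component means — A: 12.1; B: 4.9; C: 7.1; D: 5.8.
E[X] = 0.21·12.1 + 0.3·4.9 + 0.13·7.1 + 0.36·5.8 = 7.022.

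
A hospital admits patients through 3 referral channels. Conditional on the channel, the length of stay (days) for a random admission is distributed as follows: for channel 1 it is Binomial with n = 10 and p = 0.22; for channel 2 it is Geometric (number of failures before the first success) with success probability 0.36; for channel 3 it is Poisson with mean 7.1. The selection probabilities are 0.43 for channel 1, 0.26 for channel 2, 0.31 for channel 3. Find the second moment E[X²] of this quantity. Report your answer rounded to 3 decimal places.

For each component E[X²] = Var + (mean)², giving 1: 6.556; 2: 8.09877; 3: 57.51.
Overall E[X²] = 0.43·6.556 + 0.26·8.09877 + 0.31·57.51 = 22.7529.

22.753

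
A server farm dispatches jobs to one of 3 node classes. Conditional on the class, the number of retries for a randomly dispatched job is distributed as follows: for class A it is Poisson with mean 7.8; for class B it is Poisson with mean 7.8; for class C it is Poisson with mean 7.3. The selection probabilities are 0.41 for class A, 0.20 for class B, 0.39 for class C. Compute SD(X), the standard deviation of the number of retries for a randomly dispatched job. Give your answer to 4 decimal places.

Per component, A: μ=7.8, E[X²]=68.64; B: μ=7.8, E[X²]=68.64; C: μ=7.3, E[X²]=60.59.
E[X] = 0.41·7.8 + 0.2·7.8 + 0.39·7.3 = 7.605.
E[X²] = 0.41·68.64 + 0.2·68.64 + 0.39·60.59 = 65.5005.
Var(X) = E[X²] − (E[X])² = 65.5005 − 57.836 = 7.66447.
SD(X) = √7.66447 = 2.76848.

2.7685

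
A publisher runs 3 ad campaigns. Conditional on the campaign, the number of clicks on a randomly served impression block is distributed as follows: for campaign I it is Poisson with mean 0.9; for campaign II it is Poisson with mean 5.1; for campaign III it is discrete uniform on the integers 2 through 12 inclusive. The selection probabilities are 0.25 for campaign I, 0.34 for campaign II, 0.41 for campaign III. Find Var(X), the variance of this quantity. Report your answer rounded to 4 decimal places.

11.8757

Per component, I: μ=0.9, E[X²]=1.71; II: μ=5.1, E[X²]=31.11; III: μ=7, E[X²]=59.
E[X] = 0.25·0.9 + 0.34·5.1 + 0.41·7 = 4.829.
E[X²] = 0.25·1.71 + 0.34·31.11 + 0.41·59 = 35.1949.
Var(X) = E[X²] − (E[X])² = 35.1949 − 23.3192 = 11.8757.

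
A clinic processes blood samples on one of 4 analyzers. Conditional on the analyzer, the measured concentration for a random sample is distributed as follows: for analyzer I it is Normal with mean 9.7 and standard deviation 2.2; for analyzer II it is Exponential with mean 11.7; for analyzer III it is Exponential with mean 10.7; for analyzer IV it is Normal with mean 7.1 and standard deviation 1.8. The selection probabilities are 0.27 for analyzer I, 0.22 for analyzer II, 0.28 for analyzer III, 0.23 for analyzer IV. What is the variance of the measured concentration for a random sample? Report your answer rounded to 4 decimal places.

Per component, I: μ=9.7, E[X²]=98.93; II: μ=11.7, E[X²]=273.78; III: μ=10.7, E[X²]=228.98; IV: μ=7.1, E[X²]=53.65.
E[X] = 0.27·9.7 + 0.22·11.7 + 0.28·10.7 + 0.23·7.1 = 9.822.
E[X²] = 0.27·98.93 + 0.22·273.78 + 0.28·228.98 + 0.23·53.65 = 163.397.
Var(X) = E[X²] − (E[X])² = 163.397 − 96.4717 = 66.9249.

66.9249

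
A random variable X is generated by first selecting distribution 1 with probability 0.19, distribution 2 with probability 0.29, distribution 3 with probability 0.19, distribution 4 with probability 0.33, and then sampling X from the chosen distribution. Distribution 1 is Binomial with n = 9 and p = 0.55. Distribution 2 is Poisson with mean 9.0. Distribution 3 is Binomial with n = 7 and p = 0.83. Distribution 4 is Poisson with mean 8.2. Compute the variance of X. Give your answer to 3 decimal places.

Per component, 1: μ=4.95, E[X²]=26.73; 2: μ=9, E[X²]=90; 3: μ=5.81, E[X²]=34.7438; 4: μ=8.2, E[X²]=75.44.
E[X] = 0.19·4.95 + 0.29·9 + 0.19·5.81 + 0.33·8.2 = 7.3604.
E[X²] = 0.19·26.73 + 0.29·90 + 0.19·34.7438 + 0.33·75.44 = 62.6752.
Var(X) = E[X²] − (E[X])² = 62.6752 − 54.1755 = 8.49973.

8.500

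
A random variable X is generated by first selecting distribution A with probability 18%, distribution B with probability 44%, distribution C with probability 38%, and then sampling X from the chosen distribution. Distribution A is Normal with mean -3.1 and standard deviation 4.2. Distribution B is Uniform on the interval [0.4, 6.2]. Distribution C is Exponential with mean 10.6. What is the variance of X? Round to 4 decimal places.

Per component, A: μ=-3.1, E[X²]=27.25; B: μ=3.3, E[X²]=13.6933; C: μ=10.6, E[X²]=224.72.
E[X] = 0.18·-3.1 + 0.44·3.3 + 0.38·10.6 = 4.922.
E[X²] = 0.18·27.25 + 0.44·13.6933 + 0.38·224.72 = 96.3237.
Var(X) = E[X²] − (E[X])² = 96.3237 − 24.2261 = 72.0976.

72.0976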